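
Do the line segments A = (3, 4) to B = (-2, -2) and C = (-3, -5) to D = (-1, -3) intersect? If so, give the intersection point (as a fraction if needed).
No (intersection of containing lines falls outside at least one segment)

Parametrize and solve: t = 3, s = -9/2. At least one of these is outside [0, 1], so the segments do not intersect.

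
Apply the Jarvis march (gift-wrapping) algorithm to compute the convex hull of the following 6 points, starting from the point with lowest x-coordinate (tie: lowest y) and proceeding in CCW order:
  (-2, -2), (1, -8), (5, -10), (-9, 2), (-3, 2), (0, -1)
Hull (CCW) = [(-9, 2), (1, -8), (5, -10), (0, -1), (-3, 2)]

Jarvis march: at each step, from the current hull vertex p, select the next vertex q as the point such that every other point lies strictly to the left of (or on) the directed line p → q. (Equivalently: for every other point r, the cross product (q − p) × (r − p) ≥ 0.)
Starting point (lowest x, tie lowest y): (-9, 2). Wrap until returning to start. Resulting hull: (-9, 2), (1, -8), (5, -10), (0, -1), (-3, 2).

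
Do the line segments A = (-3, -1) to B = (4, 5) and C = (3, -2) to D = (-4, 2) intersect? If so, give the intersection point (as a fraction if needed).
Yes; intersection at (-13/10, 16/35) (t = 17/70 on AB, s = 43/70 on CD)

Parametrize AB as A + t(B − A) = (-3 + 7 t, -1 + 6 t) and CD as C + s(D − C) = (3 + -7 s, -2 + 4 s). Solve the linear system for (t, s). Determinant = -70 ≠ 0, so a unique intersection of the containing lines exists. Solution: t = 17/70, s = 43/70 — both in [0, 1], so the segments cross. Intersection point: (-13/10, 16/35).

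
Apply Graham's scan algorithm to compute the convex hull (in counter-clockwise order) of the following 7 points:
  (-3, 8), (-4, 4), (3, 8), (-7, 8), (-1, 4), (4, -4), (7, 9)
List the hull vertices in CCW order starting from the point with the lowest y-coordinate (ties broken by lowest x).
Hull (CCW) = [(4, -4), (7, 9), (-7, 8), (-4, 4)]

Graham scan procedure:
  1. Find the pivot p₀ = point with lowest y (tie → lowest x): (4, -4).
  2. Sort the remaining points by polar angle around p₀.
  3. Walk through sorted points, maintaining a stack; pop the top while the last three entries make a non-left turn (cross product ≤ 0).
  4. Final stack is the convex hull in CCW order: (4, -4), (7, 9), (-7, 8), (-4, 4).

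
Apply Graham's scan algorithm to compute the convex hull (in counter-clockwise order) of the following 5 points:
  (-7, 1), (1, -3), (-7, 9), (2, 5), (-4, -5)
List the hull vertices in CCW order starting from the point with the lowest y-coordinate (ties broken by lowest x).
Hull (CCW) = [(-4, -5), (1, -3), (2, 5), (-7, 9), (-7, 1)]

Graham scan procedure:
  1. Find the pivot p₀ = point with lowest y (tie → lowest x): (-4, -5).
  2. Sort the remaining points by polar angle around p₀.
  3. Walk through sorted points, maintaining a stack; pop the top while the last three entries make a non-left turn (cross product ≤ 0).
  4. Final stack is the convex hull in CCW order: (-4, -5), (1, -3), (2, 5), (-7, 9), (-7, 1).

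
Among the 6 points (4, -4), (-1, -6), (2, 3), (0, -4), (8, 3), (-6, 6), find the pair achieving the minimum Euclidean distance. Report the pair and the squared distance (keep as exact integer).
Pair = ((-1, -6), (0, -4)); squared distance = 5

Compute all C(6, 2) = 15 pairwise squared distances (x_i − x_j)² + (y_i − y_j)². The minimum is 5, attained by the pair ((-1, -6), (0, -4)).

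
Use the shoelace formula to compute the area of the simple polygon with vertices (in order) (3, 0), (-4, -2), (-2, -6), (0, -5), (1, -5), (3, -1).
Area = 23

Shoelace formula: Area = (1/2) |Σ_i (x_i · y_{i+1} − x_{i+1} · y_i)| (indices mod n). Compute each cross term:
  (3)(-2) − (-4)(0) = -6
  (-4)(-6) − (-2)(-2) = 20
  (-2)(-5) − (0)(-6) = 10
  (0)(-5) − (1)(-5) = 5
  (1)(-1) − (3)(-5) = 14
  (3)(0) − (3)(-1) = 3
Sum = 46, so (signed) Area = 46/2 = 23, |Area| = 23.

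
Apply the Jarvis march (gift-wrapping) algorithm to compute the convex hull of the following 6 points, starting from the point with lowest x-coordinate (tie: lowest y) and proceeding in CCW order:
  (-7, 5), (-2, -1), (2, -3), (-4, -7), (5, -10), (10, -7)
Hull (CCW) = [(-7, 5), (-4, -7), (5, -10), (10, -7)]

Jarvis march: at each step, from the current hull vertex p, select the next vertex q as the point such that every other point lies strictly to the left of (or on) the directed line p → q. (Equivalently: for every other point r, the cross product (q − p) × (r − p) ≥ 0.)
Starting point (lowest x, tie lowest y): (-7, 5). Wrap until returning to start. Resulting hull: (-7, 5), (-4, -7), (5, -10), (10, -7).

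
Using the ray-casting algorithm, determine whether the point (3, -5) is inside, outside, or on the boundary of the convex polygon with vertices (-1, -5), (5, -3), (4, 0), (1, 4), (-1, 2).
The point (3, -5) lies strictly outside the polygon

Cast a horizontal ray to the right from the query point and count how many polygon edges it crosses (each edge strictly once or zero times, handled with the usual half-open convention). 
Parity of crossings → even ⇒ outside.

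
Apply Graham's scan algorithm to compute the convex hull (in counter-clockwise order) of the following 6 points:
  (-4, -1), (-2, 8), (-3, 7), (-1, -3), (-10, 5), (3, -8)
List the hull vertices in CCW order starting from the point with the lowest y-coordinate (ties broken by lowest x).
Hull (CCW) = [(3, -8), (-2, 8), (-10, 5)]

Graham scan procedure:
  1. Find the pivot p₀ = point with lowest y (tie → lowest x): (3, -8).
  2. Sort the remaining points by polar angle around p₀.
  3. Walk through sorted points, maintaining a stack; pop the top while the last three entries make a non-left turn (cross product ≤ 0).
  4. Final stack is the convex hull in CCW order: (3, -8), (-2, 8), (-10, 5).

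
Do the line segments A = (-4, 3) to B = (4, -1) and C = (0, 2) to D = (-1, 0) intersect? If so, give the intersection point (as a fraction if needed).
Yes; intersection at (-2/5, 6/5) (t = 9/20 on AB, s = 2/5 on CD)

Parametrize AB as A + t(B − A) = (-4 + 8 t, 3 + -4 t) and CD as C + s(D − C) = (0 + -1 s, 2 + -2 s). Solve the linear system for (t, s). Determinant = 20 ≠ 0, so a unique intersection of the containing lines exists. Solution: t = 9/20, s = 2/5 — both in [0, 1], so the segments cross. Intersection point: (-2/5, 6/5).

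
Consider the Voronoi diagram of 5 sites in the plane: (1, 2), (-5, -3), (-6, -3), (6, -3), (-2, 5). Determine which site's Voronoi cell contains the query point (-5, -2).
Nearest site = (-5, -3)

The Voronoi cell of site s contains exactly those query points closer to s than to any other site. Compute squared distances from q = (-5, -2) to each site:
  (-5 − -5)² + (-3 − -2)² = 1
  (-6 − -5)² + (-3 − -2)² = 2
  (1 − -5)² + (2 − -2)² = 52
  (-2 − -5)² + (5 − -2)² = 58
  (6 − -5)² + (-3 − -2)² = 122
Minimum is attained by (-5, -3), so q lies in its Voronoi cell.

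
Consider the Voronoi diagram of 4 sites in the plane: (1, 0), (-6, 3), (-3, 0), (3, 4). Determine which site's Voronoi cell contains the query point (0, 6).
Nearest site = (3, 4)

The Voronoi cell of site s contains exactly those query points closer to s than to any other site. Compute squared distances from q = (0, 6) to each site:
  (3 − 0)² + (4 − 6)² = 13
  (1 − 0)² + (0 − 6)² = 37
  (-6 − 0)² + (3 − 6)² = 45
  (-3 − 0)² + (0 − 6)² = 45
Minimum is attained by (3, 4), so q lies in its Voronoi cell.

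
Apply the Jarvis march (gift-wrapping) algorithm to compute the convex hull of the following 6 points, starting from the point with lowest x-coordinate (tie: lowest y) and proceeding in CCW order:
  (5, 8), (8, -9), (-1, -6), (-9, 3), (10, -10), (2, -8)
Hull (CCW) = [(-9, 3), (-1, -6), (2, -8), (10, -10), (5, 8)]

Jarvis march: at each step, from the current hull vertex p, select the next vertex q as the point such that every other point lies strictly to the left of (or on) the directed line p → q. (Equivalently: for every other point r, the cross product (q − p) × (r − p) ≥ 0.)
Starting point (lowest x, tie lowest y): (-9, 3). Wrap until returning to start. Resulting hull: (-9, 3), (-1, -6), (2, -8), (10, -10), (5, 8).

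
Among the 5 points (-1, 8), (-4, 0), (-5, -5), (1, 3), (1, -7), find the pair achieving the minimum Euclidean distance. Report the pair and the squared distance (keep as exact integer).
Pair = ((-4, 0), (-5, -5)); squared distance = 26

Compute all C(5, 2) = 10 pairwise squared distances (x_i − x_j)² + (y_i − y_j)². The minimum is 26, attained by the pair ((-4, 0), (-5, -5)).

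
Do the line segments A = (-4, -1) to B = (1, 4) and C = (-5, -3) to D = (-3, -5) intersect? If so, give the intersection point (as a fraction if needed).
No (intersection of containing lines falls outside at least one segment)

Parametrize and solve: t = -3/10, s = -1/4. At least one of these is outside [0, 1], so the segments do not intersect.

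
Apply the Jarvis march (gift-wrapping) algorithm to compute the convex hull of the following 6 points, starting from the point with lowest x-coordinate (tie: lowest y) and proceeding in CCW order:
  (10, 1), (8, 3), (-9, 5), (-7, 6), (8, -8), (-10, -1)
Hull (CCW) = [(-10, -1), (8, -8), (10, 1), (8, 3), (-7, 6), (-9, 5)]

Jarvis march: at each step, from the current hull vertex p, select the next vertex q as the point such that every other point lies strictly to the left of (or on) the directed line p → q. (Equivalently: for every other point r, the cross product (q − p) × (r − p) ≥ 0.)
Starting point (lowest x, tie lowest y): (-10, -1). Wrap until returning to start. Resulting hull: (-10, -1), (8, -8), (10, 1), (8, 3), (-7, 6), (-9, 5).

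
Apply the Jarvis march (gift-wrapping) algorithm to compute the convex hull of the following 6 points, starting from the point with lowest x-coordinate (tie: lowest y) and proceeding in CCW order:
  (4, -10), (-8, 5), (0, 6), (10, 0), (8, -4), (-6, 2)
Hull (CCW) = [(-8, 5), (-6, 2), (4, -10), (8, -4), (10, 0), (0, 6)]

Jarvis march: at each step, from the current hull vertex p, select the next vertex q as the point such that every other point lies strictly to the left of (or on) the directed line p → q. (Equivalently: for every other point r, the cross product (q − p) × (r − p) ≥ 0.)
Starting point (lowest x, tie lowest y): (-8, 5). Wrap until returning to start. Resulting hull: (-8, 5), (-6, 2), (4, -10), (8, -4), (10, 0), (0, 6).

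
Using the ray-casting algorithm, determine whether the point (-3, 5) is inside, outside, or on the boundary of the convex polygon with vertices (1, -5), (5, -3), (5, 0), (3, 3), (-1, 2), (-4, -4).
The point (-3, 5) lies strictly outside the polygon

Cast a horizontal ray to the right from the query point and count how many polygon edges it crosses (each edge strictly once or zero times, handled with the usual half-open convention). 
Parity of crossings → even ⇒ outside.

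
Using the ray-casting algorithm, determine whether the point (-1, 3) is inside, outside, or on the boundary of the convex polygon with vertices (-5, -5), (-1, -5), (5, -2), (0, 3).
The point (-1, 3) lies strictly outside the polygon

Cast a horizontal ray to the right from the query point and count how many polygon edges it crosses (each edge strictly once or zero times, handled with the usual half-open convention). 
Parity of crossings → even ⇒ outside.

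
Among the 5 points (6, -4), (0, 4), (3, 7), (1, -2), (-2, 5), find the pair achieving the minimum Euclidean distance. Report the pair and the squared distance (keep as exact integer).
Pair = ((0, 4), (-2, 5)); squared distance = 5

Compute all C(5, 2) = 10 pairwise squared distances (x_i − x_j)² + (y_i − y_j)². The minimum is 5, attained by the pair ((0, 4), (-2, 5)).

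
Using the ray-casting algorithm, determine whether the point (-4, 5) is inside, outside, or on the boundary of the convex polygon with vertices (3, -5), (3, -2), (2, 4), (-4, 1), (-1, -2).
The point (-4, 5) lies strictly outside the polygon

Cast a horizontal ray to the right from the query point and count how many polygon edges it crosses (each edge strictly once or zero times, handled with the usual half-open convention). 
Parity of crossings → even ⇒ outside.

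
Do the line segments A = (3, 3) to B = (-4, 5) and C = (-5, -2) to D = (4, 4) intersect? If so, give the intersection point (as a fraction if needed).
Yes; intersection at (53/20, 31/10) (t = 1/20 on AB, s = 17/20 on CD)

Parametrize AB as A + t(B − A) = (3 + -7 t, 3 + 2 t) and CD as C + s(D − C) = (-5 + 9 s, -2 + 6 s). Solve the linear system for (t, s). Determinant = 60 ≠ 0, so a unique intersection of the containing lines exists. Solution: t = 1/20, s = 17/20 — both in [0, 1], so the segments cross. Intersection point: (53/20, 31/10).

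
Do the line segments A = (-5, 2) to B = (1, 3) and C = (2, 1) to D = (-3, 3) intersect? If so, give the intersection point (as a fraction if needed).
Yes; intersection at (-31/17, 43/17) (t = 9/17 on AB, s = 13/17 on CD)

Parametrize AB as A + t(B − A) = (-5 + 6 t, 2 + 1 t) and CD as C + s(D − C) = (2 + -5 s, 1 + 2 s). Solve the linear system for (t, s). Determinant = -17 ≠ 0, so a unique intersection of the containing lines exists. Solution: t = 9/17, s = 13/17 — both in [0, 1], so the segments cross. Intersection point: (-31/17, 43/17).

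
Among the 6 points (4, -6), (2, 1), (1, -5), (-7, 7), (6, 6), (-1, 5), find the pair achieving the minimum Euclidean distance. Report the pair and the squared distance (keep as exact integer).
Pair = ((4, -6), (1, -5)); squared distance = 10

Compute all C(6, 2) = 15 pairwise squared distances (x_i − x_j)² + (y_i − y_j)². The minimum is 10, attained by the pair ((4, -6), (1, -5)).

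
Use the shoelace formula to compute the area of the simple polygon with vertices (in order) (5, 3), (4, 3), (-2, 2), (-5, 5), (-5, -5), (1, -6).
Area = 135/2

Shoelace formula: Area = (1/2) |Σ_i (x_i · y_{i+1} − x_{i+1} · y_i)| (indices mod n). Compute each cross term:
  (5)(3) − (4)(3) = 3
  (4)(2) − (-2)(3) = 14
  (-2)(5) − (-5)(2) = 0
  (-5)(-5) − (-5)(5) = 50
  (-5)(-6) − (1)(-5) = 35
  (1)(3) − (5)(-6) = 33
Sum = 135, so (signed) Area = 135/2 = 135/2, |Area| = 135/2.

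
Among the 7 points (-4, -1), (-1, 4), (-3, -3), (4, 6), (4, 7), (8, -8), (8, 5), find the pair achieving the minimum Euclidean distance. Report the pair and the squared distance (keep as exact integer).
Pair = ((4, 6), (4, 7)); squared distance = 1

Compute all C(7, 2) = 21 pairwise squared distances (x_i − x_j)² + (y_i − y_j)². The minimum is 1, attained by the pair ((4, 6), (4, 7)).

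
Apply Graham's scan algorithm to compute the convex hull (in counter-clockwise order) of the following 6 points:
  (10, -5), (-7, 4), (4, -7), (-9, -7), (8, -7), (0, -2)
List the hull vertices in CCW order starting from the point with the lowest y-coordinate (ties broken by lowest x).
Hull (CCW) = [(-9, -7), (8, -7), (10, -5), (-7, 4)]

Graham scan procedure:
  1. Find the pivot p₀ = point with lowest y (tie → lowest x): (-9, -7).
  2. Sort the remaining points by polar angle around p₀.
  3. Walk through sorted points, maintaining a stack; pop the top while the last three entries make a non-left turn (cross product ≤ 0).
  4. Final stack is the convex hull in CCW order: (-9, -7), (8, -7), (10, -5), (-7, 4).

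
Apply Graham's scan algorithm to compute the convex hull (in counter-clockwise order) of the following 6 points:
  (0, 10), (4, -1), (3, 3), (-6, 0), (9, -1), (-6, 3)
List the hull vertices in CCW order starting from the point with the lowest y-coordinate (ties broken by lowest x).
Hull (CCW) = [(4, -1), (9, -1), (0, 10), (-6, 3), (-6, 0)]

Graham scan procedure:
  1. Find the pivot p₀ = point with lowest y (tie → lowest x): (4, -1).
  2. Sort the remaining points by polar angle around p₀.
  3. Walk through sorted points, maintaining a stack; pop the top while the last three entries make a non-left turn (cross product ≤ 0).
  4. Final stack is the convex hull in CCW order: (4, -1), (9, -1), (0, 10), (-6, 3), (-6, 0).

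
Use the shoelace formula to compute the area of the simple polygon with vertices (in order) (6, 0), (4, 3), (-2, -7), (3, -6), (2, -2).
Area = 47/2

Shoelace formula: Area = (1/2) |Σ_i (x_i · y_{i+1} − x_{i+1} · y_i)| (indices mod n). Compute each cross term:
  (6)(3) − (4)(0) = 18
  (4)(-7) − (-2)(3) = -22
  (-2)(-6) − (3)(-7) = 33
  (3)(-2) − (2)(-6) = 6
  (2)(0) − (6)(-2) = 12
Sum = 47, so (signed) Area = 47/2 = 47/2, |Area| = 47/2.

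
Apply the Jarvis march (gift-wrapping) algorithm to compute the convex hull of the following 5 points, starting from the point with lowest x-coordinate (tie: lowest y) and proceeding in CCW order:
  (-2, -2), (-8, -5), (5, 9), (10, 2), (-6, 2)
Hull (CCW) = [(-8, -5), (10, 2), (5, 9), (-6, 2)]

Jarvis march: at each step, from the current hull vertex p, select the next vertex q as the point such that every other point lies strictly to the left of (or on) the directed line p → q. (Equivalently: for every other point r, the cross product (q − p) × (r − p) ≥ 0.)
Starting point (lowest x, tie lowest y): (-8, -5). Wrap until returning to start. Resulting hull: (-8, -5), (10, 2), (5, 9), (-6, 2).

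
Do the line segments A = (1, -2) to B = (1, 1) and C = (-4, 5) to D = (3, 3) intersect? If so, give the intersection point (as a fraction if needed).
No (intersection of containing lines falls outside at least one segment)

Parametrize and solve: t = 13/7, s = 5/7. At least one of these is outside [0, 1], so the segments do not intersect.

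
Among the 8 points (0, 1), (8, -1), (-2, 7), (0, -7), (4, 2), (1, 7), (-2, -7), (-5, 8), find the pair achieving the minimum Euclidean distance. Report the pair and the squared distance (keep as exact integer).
Pair = ((0, -7), (-2, -7)); squared distance = 4

Compute all C(8, 2) = 28 pairwise squared distances (x_i − x_j)² + (y_i − y_j)². The minimum is 4, attained by the pair ((0, -7), (-2, -7)).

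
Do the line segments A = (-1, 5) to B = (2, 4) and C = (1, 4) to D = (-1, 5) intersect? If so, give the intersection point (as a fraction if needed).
Yes; intersection at (-1, 5) (t = 0 on AB, s = 1 on CD)

Parametrize AB as A + t(B − A) = (-1 + 3 t, 5 + -1 t) and CD as C + s(D − C) = (1 + -2 s, 4 + 1 s). Solve the linear system for (t, s). Determinant = -1 ≠ 0, so a unique intersection of the containing lines exists. Solution: t = 0, s = 1 — both in [0, 1], so the segments cross. Intersection point: (-1, 5).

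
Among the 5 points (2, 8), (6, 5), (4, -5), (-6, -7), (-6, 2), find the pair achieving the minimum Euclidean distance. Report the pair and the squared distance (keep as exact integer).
Pair = ((2, 8), (6, 5)); squared distance = 25

Compute all C(5, 2) = 10 pairwise squared distances (x_i − x_j)² + (y_i − y_j)². The minimum is 25, attained by the pair ((2, 8), (6, 5)).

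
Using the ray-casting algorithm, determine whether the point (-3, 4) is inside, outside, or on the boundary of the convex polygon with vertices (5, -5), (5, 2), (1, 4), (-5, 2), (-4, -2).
The point (-3, 4) lies strictly outside the polygon

Cast a horizontal ray to the right from the query point and count how many polygon edges it crosses (each edge strictly once or zero times, handled with the usual half-open convention). 
Parity of crossings → even ⇒ outside.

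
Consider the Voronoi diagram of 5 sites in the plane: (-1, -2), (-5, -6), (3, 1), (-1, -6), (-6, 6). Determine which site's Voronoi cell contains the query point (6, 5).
Nearest site = (3, 1)

The Voronoi cell of site s contains exactly those query points closer to s than to any other site. Compute squared distances from q = (6, 5) to each site:
  (3 − 6)² + (1 − 5)² = 25
  (-1 − 6)² + (-2 − 5)² = 98
  (-6 − 6)² + (6 − 5)² = 145
  (-1 − 6)² + (-6 − 5)² = 170
  (-5 − 6)² + (-6 − 5)² = 242
Minimum is attained by (3, 1), so q lies in its Voronoi cell.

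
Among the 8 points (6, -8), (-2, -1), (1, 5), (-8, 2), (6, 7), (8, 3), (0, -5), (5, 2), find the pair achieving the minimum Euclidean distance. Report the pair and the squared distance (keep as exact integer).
Pair = ((8, 3), (5, 2)); squared distance = 10

Compute all C(8, 2) = 28 pairwise squared distances (x_i − x_j)² + (y_i − y_j)². The minimum is 10, attained by the pair ((8, 3), (5, 2)).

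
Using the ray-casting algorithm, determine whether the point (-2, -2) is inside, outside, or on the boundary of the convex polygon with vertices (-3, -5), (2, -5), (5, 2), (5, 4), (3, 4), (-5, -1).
The point (-2, -2) lies strictly inside the polygon

Cast a horizontal ray to the right from the query point and count how many polygon edges it crosses (each edge strictly once or zero times, handled with the usual half-open convention). 
Parity of crossings → odd ⇒ inside.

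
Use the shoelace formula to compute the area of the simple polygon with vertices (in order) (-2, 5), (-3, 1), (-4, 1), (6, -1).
Area = 20

Shoelace formula: Area = (1/2) |Σ_i (x_i · y_{i+1} − x_{i+1} · y_i)| (indices mod n). Compute each cross term:
  (-2)(1) − (-3)(5) = 13
  (-3)(1) − (-4)(1) = 1
  (-4)(-1) − (6)(1) = -2
  (6)(5) − (-2)(-1) = 28
Sum = 40, so (signed) Area = 40/2 = 20, |Area| = 20.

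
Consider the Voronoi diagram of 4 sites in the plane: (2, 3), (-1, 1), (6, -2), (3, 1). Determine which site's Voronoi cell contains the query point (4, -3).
Nearest site = (6, -2)

The Voronoi cell of site s contains exactly those query points closer to s than to any other site. Compute squared distances from q = (4, -3) to each site:
  (6 − 4)² + (-2 − -3)² = 5
  (3 − 4)² + (1 − -3)² = 17
  (2 − 4)² + (3 − -3)² = 40
  (-1 − 4)² + (1 − -3)² = 41
Minimum is attained by (6, -2), so q lies in its Voronoi cell.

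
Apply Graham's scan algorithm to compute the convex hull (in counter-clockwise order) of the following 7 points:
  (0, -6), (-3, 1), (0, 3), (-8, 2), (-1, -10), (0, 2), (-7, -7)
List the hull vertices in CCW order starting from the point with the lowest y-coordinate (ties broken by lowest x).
Hull (CCW) = [(-1, -10), (0, -6), (0, 3), (-8, 2), (-7, -7)]

Graham scan procedure:
  1. Find the pivot p₀ = point with lowest y (tie → lowest x): (-1, -10).
  2. Sort the remaining points by polar angle around p₀.
  3. Walk through sorted points, maintaining a stack; pop the top while the last three entries make a non-left turn (cross product ≤ 0).
  4. Final stack is the convex hull in CCW order: (-1, -10), (0, -6), (0, 3), (-8, 2), (-7, -7).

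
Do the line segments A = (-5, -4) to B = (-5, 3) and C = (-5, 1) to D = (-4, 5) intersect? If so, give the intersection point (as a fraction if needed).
Yes; intersection at (-5, 1) (t = 5/7 on AB, s = 0 on CD)

Parametrize AB as A + t(B − A) = (-5 + 0 t, -4 + 7 t) and CD as C + s(D − C) = (-5 + 1 s, 1 + 4 s). Solve the linear system for (t, s). Determinant = 7 ≠ 0, so a unique intersection of the containing lines exists. Solution: t = 5/7, s = 0 — both in [0, 1], so the segments cross. Intersection point: (-5, 1).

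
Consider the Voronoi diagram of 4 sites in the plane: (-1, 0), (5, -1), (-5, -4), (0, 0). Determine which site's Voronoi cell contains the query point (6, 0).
Nearest site = (5, -1)

The Voronoi cell of site s contains exactly those query points closer to s than to any other site. Compute squared distances from q = (6, 0) to each site:
  (5 − 6)² + (-1 − 0)² = 2
  (0 − 6)² + (0 − 0)² = 36
  (-1 − 6)² + (0 − 0)² = 49
  (-5 − 6)² + (-4 − 0)² = 137
Minimum is attained by (5, -1), so q lies in its Voronoi cell.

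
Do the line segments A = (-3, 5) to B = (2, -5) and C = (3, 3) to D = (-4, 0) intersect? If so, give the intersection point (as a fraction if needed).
Yes; intersection at (-19/17, 21/17) (t = 32/85 on AB, s = 10/17 on CD)

Parametrize AB as A + t(B − A) = (-3 + 5 t, 5 + -10 t) and CD as C + s(D − C) = (3 + -7 s, 3 + -3 s). Solve the linear system for (t, s). Determinant = 85 ≠ 0, so a unique intersection of the containing lines exists. Solution: t = 32/85, s = 10/17 — both in [0, 1], so the segments cross. Intersection point: (-19/17, 21/17).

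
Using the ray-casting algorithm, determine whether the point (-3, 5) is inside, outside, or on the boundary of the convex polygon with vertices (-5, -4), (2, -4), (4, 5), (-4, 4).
The point (-3, 5) lies strictly outside the polygon

Cast a horizontal ray to the right from the query point and count how many polygon edges it crosses (each edge strictly once or zero times, handled with the usual half-open convention). 
Parity of crossings → even ⇒ outside.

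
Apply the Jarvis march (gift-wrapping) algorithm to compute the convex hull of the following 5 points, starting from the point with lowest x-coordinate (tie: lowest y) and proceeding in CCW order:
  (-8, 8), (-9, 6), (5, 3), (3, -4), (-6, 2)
Hull (CCW) = [(-9, 6), (-6, 2), (3, -4), (5, 3), (-8, 8)]

Jarvis march: at each step, from the current hull vertex p, select the next vertex q as the point such that every other point lies strictly to the left of (or on) the directed line p → q. (Equivalently: for every other point r, the cross product (q − p) × (r − p) ≥ 0.)
Starting point (lowest x, tie lowest y): (-9, 6). Wrap until returning to start. Resulting hull: (-9, 6), (-6, 2), (3, -4), (5, 3), (-8, 8).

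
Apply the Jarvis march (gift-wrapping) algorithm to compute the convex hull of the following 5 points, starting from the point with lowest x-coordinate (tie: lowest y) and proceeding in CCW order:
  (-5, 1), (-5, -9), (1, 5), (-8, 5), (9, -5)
Hull (CCW) = [(-8, 5), (-5, -9), (9, -5), (1, 5)]

Jarvis march: at each step, from the current hull vertex p, select the next vertex q as the point such that every other point lies strictly to the left of (or on) the directed line p → q. (Equivalently: for every other point r, the cross product (q − p) × (r − p) ≥ 0.)
Starting point (lowest x, tie lowest y): (-8, 5). Wrap until returning to start. Resulting hull: (-8, 5), (-5, -9), (9, -5), (1, 5).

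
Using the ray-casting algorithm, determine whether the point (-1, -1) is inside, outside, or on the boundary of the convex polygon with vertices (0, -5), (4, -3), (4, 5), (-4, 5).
The point (-1, -1) lies strictly inside the polygon

Cast a horizontal ray to the right from the query point and count how many polygon edges it crosses (each edge strictly once or zero times, handled with the usual half-open convention). 
Parity of crossings → odd ⇒ inside.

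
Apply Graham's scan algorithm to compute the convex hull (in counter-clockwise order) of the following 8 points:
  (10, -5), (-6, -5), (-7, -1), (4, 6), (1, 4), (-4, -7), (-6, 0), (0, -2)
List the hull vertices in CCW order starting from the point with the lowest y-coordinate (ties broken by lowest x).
Hull (CCW) = [(-4, -7), (10, -5), (4, 6), (-6, 0), (-7, -1), (-6, -5)]

Graham scan procedure:
  1. Find the pivot p₀ = point with lowest y (tie → lowest x): (-4, -7).
  2. Sort the remaining points by polar angle around p₀.
  3. Walk through sorted points, maintaining a stack; pop the top while the last three entries make a non-left turn (cross product ≤ 0).
  4. Final stack is the convex hull in CCW order: (-4, -7), (10, -5), (4, 6), (-6, 0), (-7, -1), (-6, -5).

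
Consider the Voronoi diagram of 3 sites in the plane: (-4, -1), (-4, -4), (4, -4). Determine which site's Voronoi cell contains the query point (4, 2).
Nearest site = (4, -4)

The Voronoi cell of site s contains exactly those query points closer to s than to any other site. Compute squared distances from q = (4, 2) to each site:
  (4 − 4)² + (-4 − 2)² = 36
  (-4 − 4)² + (-1 − 2)² = 73
  (-4 − 4)² + (-4 − 2)² = 100
Minimum is attained by (4, -4), so q lies in its Voronoi cell.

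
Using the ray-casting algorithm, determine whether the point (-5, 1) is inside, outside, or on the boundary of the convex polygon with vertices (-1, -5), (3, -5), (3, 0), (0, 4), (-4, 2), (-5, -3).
The point (-5, 1) lies strictly outside the polygon

Cast a horizontal ray to the right from the query point and count how many polygon edges it crosses (each edge strictly once or zero times, handled with the usual half-open convention). 
Parity of crossings → even ⇒ outside.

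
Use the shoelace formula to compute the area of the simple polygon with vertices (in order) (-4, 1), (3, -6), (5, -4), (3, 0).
Area = 27

Shoelace formula: Area = (1/2) |Σ_i (x_i · y_{i+1} − x_{i+1} · y_i)| (indices mod n). Compute each cross term:
  (-4)(-6) − (3)(1) = 21
  (3)(-4) − (5)(-6) = 18
  (5)(0) − (3)(-4) = 12
  (3)(1) − (-4)(0) = 3
Sum = 54, so (signed) Area = 54/2 = 27, |Area| = 27.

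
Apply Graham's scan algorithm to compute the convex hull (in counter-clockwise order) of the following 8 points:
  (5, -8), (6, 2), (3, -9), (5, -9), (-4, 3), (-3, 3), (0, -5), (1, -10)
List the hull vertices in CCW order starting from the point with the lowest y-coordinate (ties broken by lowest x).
Hull (CCW) = [(1, -10), (5, -9), (6, 2), (-3, 3), (-4, 3)]

Graham scan procedure:
  1. Find the pivot p₀ = point with lowest y (tie → lowest x): (1, -10).
  2. Sort the remaining points by polar angle around p₀.
  3. Walk through sorted points, maintaining a stack; pop the top while the last three entries make a non-left turn (cross product ≤ 0).
  4. Final stack is the convex hull in CCW order: (1, -10), (5, -9), (6, 2), (-3, 3), (-4, 3).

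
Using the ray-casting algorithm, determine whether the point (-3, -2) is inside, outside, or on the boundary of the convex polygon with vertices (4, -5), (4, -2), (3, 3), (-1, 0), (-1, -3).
The point (-3, -2) lies strictly outside the polygon

Cast a horizontal ray to the right from the query point and count how many polygon edges it crosses (each edge strictly once or zero times, handled with the usual half-open convention). 
Parity of crossings → even ⇒ outside.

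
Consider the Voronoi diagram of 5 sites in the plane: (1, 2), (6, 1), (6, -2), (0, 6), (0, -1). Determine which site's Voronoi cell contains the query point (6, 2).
Nearest site = (6, 1)

The Voronoi cell of site s contains exactly those query points closer to s than to any other site. Compute squared distances from q = (6, 2) to each site:
  (6 − 6)² + (1 − 2)² = 1
  (6 − 6)² + (-2 − 2)² = 16
  (1 − 6)² + (2 − 2)² = 25
  (0 − 6)² + (-1 − 2)² = 45
  (0 − 6)² + (6 − 2)² = 52
Minimum is attained by (6, 1), so q lies in its Voronoi cell.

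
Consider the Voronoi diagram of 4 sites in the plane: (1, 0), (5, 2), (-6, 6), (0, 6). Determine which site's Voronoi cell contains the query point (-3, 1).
Nearest site = (1, 0)

The Voronoi cell of site s contains exactly those query points closer to s than to any other site. Compute squared distances from q = (-3, 1) to each site:
  (1 − -3)² + (0 − 1)² = 17
  (-6 − -3)² + (6 − 1)² = 34
  (0 − -3)² + (6 − 1)² = 34
  (5 − -3)² + (2 − 1)² = 65
Minimum is attained by (1, 0), so q lies in its Voronoi cell.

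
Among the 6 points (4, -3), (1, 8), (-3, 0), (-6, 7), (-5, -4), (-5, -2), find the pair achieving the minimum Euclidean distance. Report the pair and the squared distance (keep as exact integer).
Pair = ((-5, -4), (-5, -2)); squared distance = 4

Compute all C(6, 2) = 15 pairwise squared distances (x_i − x_j)² + (y_i − y_j)². The minimum is 4, attained by the pair ((-5, -4), (-5, -2)).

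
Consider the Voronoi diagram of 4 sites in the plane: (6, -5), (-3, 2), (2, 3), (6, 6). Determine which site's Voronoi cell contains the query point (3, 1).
Nearest site = (2, 3)

The Voronoi cell of site s contains exactly those query points closer to s than to any other site. Compute squared distances from q = (3, 1) to each site:
  (2 − 3)² + (3 − 1)² = 5
  (6 − 3)² + (6 − 1)² = 34
  (-3 − 3)² + (2 − 1)² = 37
  (6 − 3)² + (-5 − 1)² = 45
Minimum is attained by (2, 3), so q lies in its Voronoi cell.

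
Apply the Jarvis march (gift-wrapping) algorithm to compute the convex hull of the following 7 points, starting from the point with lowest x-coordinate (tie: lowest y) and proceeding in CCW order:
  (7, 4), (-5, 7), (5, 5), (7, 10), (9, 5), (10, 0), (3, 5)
Hull (CCW) = [(-5, 7), (10, 0), (9, 5), (7, 10)]

Jarvis march: at each step, from the current hull vertex p, select the next vertex q as the point such that every other point lies strictly to the left of (or on) the directed line p → q. (Equivalently: for every other point r, the cross product (q − p) × (r − p) ≥ 0.)
Starting point (lowest x, tie lowest y): (-5, 7). Wrap until returning to start. Resulting hull: (-5, 7), (10, 0), (9, 5), (7, 10).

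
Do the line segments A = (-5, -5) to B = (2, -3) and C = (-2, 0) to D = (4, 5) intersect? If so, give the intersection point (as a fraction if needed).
No (intersection of containing lines falls outside at least one segment)

Parametrize and solve: t = -15/23, s = -29/23. At least one of these is outside [0, 1], so the segments do not intersect.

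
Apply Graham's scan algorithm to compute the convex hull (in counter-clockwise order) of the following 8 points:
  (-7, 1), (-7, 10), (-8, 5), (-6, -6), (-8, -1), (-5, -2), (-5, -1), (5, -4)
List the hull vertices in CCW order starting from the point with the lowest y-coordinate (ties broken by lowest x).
Hull (CCW) = [(-6, -6), (5, -4), (-7, 10), (-8, 5), (-8, -1)]

Graham scan procedure:
  1. Find the pivot p₀ = point with lowest y (tie → lowest x): (-6, -6).
  2. Sort the remaining points by polar angle around p₀.
  3. Walk through sorted points, maintaining a stack; pop the top while the last three entries make a non-left turn (cross product ≤ 0).
  4. Final stack is the convex hull in CCW order: (-6, -6), (5, -4), (-7, 10), (-8, 5), (-8, -1).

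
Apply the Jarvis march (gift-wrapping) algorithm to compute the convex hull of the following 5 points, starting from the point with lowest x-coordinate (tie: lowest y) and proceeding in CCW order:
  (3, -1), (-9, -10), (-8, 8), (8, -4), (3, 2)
Hull (CCW) = [(-9, -10), (8, -4), (3, 2), (-8, 8)]

Jarvis march: at each step, from the current hull vertex p, select the next vertex q as the point such that every other point lies strictly to the left of (or on) the directed line p → q. (Equivalently: for every other point r, the cross product (q − p) × (r − p) ≥ 0.)
Starting point (lowest x, tie lowest y): (-9, -10). Wrap until returning to start. Resulting hull: (-9, -10), (8, -4), (3, 2), (-8, 8).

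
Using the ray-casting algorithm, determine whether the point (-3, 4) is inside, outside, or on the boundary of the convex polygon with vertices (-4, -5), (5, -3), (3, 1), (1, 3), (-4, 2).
The point (-3, 4) lies strictly outside the polygon

Cast a horizontal ray to the right from the query point and count how many polygon edges it crosses (each edge strictly once or zero times, handled with the usual half-open convention). 
Parity of crossings → even ⇒ outside.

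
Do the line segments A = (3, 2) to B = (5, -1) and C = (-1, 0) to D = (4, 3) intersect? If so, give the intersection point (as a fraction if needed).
No (intersection of containing lines falls outside at least one segment)

Parametrize and solve: t = -2/21, s = 16/21. At least one of these is outside [0, 1], so the segments do not intersect.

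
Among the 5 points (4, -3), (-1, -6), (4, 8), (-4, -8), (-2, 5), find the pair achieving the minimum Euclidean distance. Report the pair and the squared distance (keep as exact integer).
Pair = ((-1, -6), (-4, -8)); squared distance = 13

Compute all C(5, 2) = 10 pairwise squared distances (x_i − x_j)² + (y_i − y_j)². The minimum is 13, attained by the pair ((-1, -6), (-4, -8)).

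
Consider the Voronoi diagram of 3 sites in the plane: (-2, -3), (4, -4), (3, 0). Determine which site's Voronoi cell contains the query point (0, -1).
Nearest site = (-2, -3)

The Voronoi cell of site s contains exactly those query points closer to s than to any other site. Compute squared distances from q = (0, -1) to each site:
  (-2 − 0)² + (-3 − -1)² = 8
  (3 − 0)² + (0 − -1)² = 10
  (4 − 0)² + (-4 − -1)² = 25
Minimum is attained by (-2, -3), so q lies in its Voronoi cell.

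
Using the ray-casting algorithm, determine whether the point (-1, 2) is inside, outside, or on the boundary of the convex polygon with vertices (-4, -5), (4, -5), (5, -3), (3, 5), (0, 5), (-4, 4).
The point (-1, 2) lies strictly inside the polygon

Cast a horizontal ray to the right from the query point and count how many polygon edges it crosses (each edge strictly once or zero times, handled with the usual half-open convention). 
Parity of crossings → odd ⇒ inside.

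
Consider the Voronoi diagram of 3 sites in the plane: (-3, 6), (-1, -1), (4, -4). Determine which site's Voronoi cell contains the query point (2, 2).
Nearest site = (-1, -1)

The Voronoi cell of site s contains exactly those query points closer to s than to any other site. Compute squared distances from q = (2, 2) to each site:
  (-1 − 2)² + (-1 − 2)² = 18
  (4 − 2)² + (-4 − 2)² = 40
  (-3 − 2)² + (6 − 2)² = 41
Minimum is attained by (-1, -1), so q lies in its Voronoi cell.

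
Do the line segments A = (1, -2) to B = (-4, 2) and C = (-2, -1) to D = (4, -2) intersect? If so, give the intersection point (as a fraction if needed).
Yes; intersection at (4/19, -26/19) (t = 3/19 on AB, s = 7/19 on CD)

Parametrize AB as A + t(B − A) = (1 + -5 t, -2 + 4 t) and CD as C + s(D − C) = (-2 + 6 s, -1 + -1 s). Solve the linear system for (t, s). Determinant = 19 ≠ 0, so a unique intersection of the containing lines exists. Solution: t = 3/19, s = 7/19 — both in [0, 1], so the segments cross. Intersection point: (4/19, -26/19).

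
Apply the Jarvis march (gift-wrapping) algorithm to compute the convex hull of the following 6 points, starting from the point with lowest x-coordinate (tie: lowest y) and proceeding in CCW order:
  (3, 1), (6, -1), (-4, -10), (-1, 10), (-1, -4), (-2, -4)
Hull (CCW) = [(-4, -10), (6, -1), (-1, 10)]

Jarvis march: at each step, from the current hull vertex p, select the next vertex q as the point such that every other point lies strictly to the left of (or on) the directed line p → q. (Equivalently: for every other point r, the cross product (q − p) × (r − p) ≥ 0.)
Starting point (lowest x, tie lowest y): (-4, -10). Wrap until returning to start. Resulting hull: (-4, -10), (6, -1), (-1, 10).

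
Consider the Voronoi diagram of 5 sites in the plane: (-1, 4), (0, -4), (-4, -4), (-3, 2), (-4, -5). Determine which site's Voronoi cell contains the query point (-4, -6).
Nearest site = (-4, -5)

The Voronoi cell of site s contains exactly those query points closer to s than to any other site. Compute squared distances from q = (-4, -6) to each site:
  (-4 − -4)² + (-5 − -6)² = 1
  (-4 − -4)² + (-4 − -6)² = 4
  (0 − -4)² + (-4 − -6)² = 20
  (-3 − -4)² + (2 − -6)² = 65
  (-1 − -4)² + (4 − -6)² = 109
Minimum is attained by (-4, -5), so q lies in its Voronoi cell.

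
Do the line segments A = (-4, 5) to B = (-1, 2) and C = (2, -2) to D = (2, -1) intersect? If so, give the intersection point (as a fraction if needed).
No (intersection of containing lines falls outside at least one segment)

Parametrize and solve: t = 2, s = 1. At least one of these is outside [0, 1], so the segments do not intersect.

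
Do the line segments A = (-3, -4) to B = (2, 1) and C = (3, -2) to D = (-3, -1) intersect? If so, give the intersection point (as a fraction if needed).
Yes; intersection at (-3/7, -10/7) (t = 18/35 on AB, s = 4/7 on CD)

Parametrize AB as A + t(B − A) = (-3 + 5 t, -4 + 5 t) and CD as C + s(D − C) = (3 + -6 s, -2 + 1 s). Solve the linear system for (t, s). Determinant = -35 ≠ 0, so a unique intersection of the containing lines exists. Solution: t = 18/35, s = 4/7 — both in [0, 1], so the segments cross. Intersection point: (-3/7, -10/7).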